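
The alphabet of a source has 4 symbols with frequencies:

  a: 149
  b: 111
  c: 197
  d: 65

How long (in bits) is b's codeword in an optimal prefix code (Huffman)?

Build the tree from the bottom:
d(65) + b(111) → 176
a(149) + 176 → 325
c(197) + 325 → 522
The subtree containing b is merged 3 times, so code length = 3.

3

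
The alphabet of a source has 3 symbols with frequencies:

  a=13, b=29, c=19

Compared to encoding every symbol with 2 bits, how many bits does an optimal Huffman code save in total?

Fixed-length: 2 bits × 61 symbols = 122 bits.
Huffman merges:
a(13) + c(19) → 32
b(29) + 32 → 61
Huffman total = 32 + 61 = 93 bits.
Saving = 122 − 93 = 29 bits.

29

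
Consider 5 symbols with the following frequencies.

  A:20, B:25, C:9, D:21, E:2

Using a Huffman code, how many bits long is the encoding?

165

Greedily combine the two least-frequent nodes:
combine E(2), C(9) → 11
combine 11, A(20) → 31
combine D(21), B(25) → 46
combine 31, 46 → 77
Total encoded bits = sum of merged weights = 11 + 31 + 46 + 77 = 165.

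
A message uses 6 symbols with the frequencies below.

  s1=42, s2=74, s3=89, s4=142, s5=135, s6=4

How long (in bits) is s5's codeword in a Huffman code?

Huffman merges, smallest pair first:
s6(4) + s1(42) → 46
46 + s2(74) → 120
s3(89) + 120 → 209
s5(135) + s4(142) → 277
209 + 277 → 486
s5's leaf is at depth 2, giving a 2-bit codeword.

2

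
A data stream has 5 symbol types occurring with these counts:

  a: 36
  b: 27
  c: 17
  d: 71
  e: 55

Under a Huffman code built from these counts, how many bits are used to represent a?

2

Huffman merges, smallest pair first:
c(17) + b(27) → 44
a(36) + 44 → 80
e(55) + d(71) → 126
80 + 126 → 206
The subtree containing a is merged 2 times, so code length = 2.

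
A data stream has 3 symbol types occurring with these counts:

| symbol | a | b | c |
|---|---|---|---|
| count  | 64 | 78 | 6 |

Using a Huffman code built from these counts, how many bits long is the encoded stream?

218

Merge the two smallest weights repeatedly:
merge c(6) and a(64): 70
merge 70 and b(78): 148
Total encoded bits = sum of merged weights = 70 + 148 = 218.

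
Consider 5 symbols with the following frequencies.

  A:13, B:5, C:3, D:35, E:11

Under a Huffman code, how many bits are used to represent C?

4

Huffman merges, smallest pair first:
merge C(3) and B(5): 8
merge 8 and E(11): 19
merge A(13) and 19: 32
merge 32 and D(35): 67
C sits 4 levels below the root, so its codeword is 4 bits.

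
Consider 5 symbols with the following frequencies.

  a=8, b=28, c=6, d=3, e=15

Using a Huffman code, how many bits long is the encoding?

118

Merge the two smallest weights repeatedly:
d(3) + c(6) → 9
a(8) + 9 → 17
e(15) + 17 → 32
b(28) + 32 → 60
Total encoded bits = sum of merged weights = 9 + 17 + 32 + 60 = 118.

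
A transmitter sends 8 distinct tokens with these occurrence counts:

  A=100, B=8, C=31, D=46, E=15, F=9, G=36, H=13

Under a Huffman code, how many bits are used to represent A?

Build the tree from the bottom:
B(8) + F(9) → 17
H(13) + E(15) → 28
17 + 28 → 45
C(31) + G(36) → 67
45 + D(46) → 91
67 + 91 → 158
A(100) + 158 → 258
A is merged only at the final step, so code length = 1.

1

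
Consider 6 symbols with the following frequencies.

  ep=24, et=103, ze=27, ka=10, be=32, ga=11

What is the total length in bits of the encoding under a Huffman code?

Greedily combine the two least-frequent nodes:
ka(10) + ga(11) → 21
21 + ep(24) → 45
ze(27) + be(32) → 59
45 + 59 → 104
et(103) + 104 → 207
Each symbol's bit-cost is frequency × depth; summing gives 436 bits (equivalently 21 + 45 + 59 + 104 + 207).

436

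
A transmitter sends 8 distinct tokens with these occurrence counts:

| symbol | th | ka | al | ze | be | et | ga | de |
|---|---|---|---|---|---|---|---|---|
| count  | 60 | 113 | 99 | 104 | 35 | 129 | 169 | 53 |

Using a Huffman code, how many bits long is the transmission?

2205

Greedily combine the two least-frequent nodes:
be(35) + de(53) → 88
th(60) + 88 → 148
al(99) + ze(104) → 203
ka(113) + et(129) → 242
148 + ga(169) → 317
203 + 242 → 445
317 + 445 → 762
Each symbol's bit-cost is frequency × depth; summing gives 2205 bits (equivalently 88 + 148 + 203 + 242 + 317 + 445 + 762).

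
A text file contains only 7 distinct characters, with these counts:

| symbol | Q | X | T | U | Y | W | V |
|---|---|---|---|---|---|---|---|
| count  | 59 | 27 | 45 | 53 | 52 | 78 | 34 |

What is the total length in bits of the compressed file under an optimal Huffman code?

Merge the two smallest weights repeatedly:
X(27) + V(34) → 61
T(45) + Y(52) → 97
U(53) + Q(59) → 112
61 + W(78) → 139
97 + 112 → 209
139 + 209 → 348
Each symbol's bit-cost is frequency × depth; summing gives 966 bits (equivalently 61 + 97 + 112 + 139 + 209 + 348).

966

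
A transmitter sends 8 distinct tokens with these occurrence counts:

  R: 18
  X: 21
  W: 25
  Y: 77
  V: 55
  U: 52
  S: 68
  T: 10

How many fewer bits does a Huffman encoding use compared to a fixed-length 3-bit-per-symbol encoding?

71

Fixed-length: 3 bits × 326 symbols = 978 bits.
Huffman merges:
T(10) + R(18) → 28
X(21) + W(25) → 46
28 + 46 → 74
U(52) + V(55) → 107
S(68) + 74 → 142
Y(77) + 107 → 184
142 + 184 → 326
Huffman total = 28 + 46 + 74 + 107 + 142 + 184 + 326 = 907 bits.
Saving = 978 − 907 = 71 bits.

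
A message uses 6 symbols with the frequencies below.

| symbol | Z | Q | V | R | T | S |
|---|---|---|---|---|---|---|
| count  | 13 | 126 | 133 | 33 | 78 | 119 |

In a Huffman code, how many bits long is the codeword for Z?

Huffman merges, smallest pair first:
merge Z(13) and R(33): 46
merge 46 and T(78): 124
merge S(119) and 124: 243
merge Q(126) and V(133): 259
merge 243 and 259: 502
The subtree containing Z is merged 4 times, so code length = 4.

4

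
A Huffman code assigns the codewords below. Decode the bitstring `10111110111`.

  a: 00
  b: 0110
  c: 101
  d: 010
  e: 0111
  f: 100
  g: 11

Read left to right; each codeword is recognised as soon as it completes (prefix code):
  101→c | 11→g | 11→g | 0111→e
Decoded message: cgge

cgge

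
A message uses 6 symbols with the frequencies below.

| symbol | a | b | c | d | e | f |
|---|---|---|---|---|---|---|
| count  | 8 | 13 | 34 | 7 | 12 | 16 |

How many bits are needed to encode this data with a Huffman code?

217

Build the Huffman tree bottom-up:
d(7) + a(8) → 15
e(12) + b(13) → 25
15 + f(16) → 31
25 + 31 → 56
c(34) + 56 → 90
Each symbol's bit-cost is frequency × depth; summing gives 217 bits (equivalently 15 + 25 + 31 + 56 + 90).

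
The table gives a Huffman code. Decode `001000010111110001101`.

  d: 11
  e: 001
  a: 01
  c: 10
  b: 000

Read left to right; each codeword is recognised as soon as it completes (prefix code):
  001→e | 000→b | 01→a | 01→a | 11→d | 11→d | 000→b | 11→d | 01→a
Decoded message: ebaaddbda

ebaaddbda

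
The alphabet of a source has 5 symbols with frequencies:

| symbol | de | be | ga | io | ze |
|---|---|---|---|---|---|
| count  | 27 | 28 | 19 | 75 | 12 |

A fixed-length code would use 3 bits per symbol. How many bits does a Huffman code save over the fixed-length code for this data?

150

Fixed-length: 3 bits × 161 symbols = 483 bits.
Huffman merges:
merge ze(12) and ga(19): 31
merge de(27) and be(28): 55
merge 31 and 55: 86
merge io(75) and 86: 161
Huffman total = 31 + 55 + 86 + 161 = 333 bits.
Saving = 483 − 333 = 150 bits.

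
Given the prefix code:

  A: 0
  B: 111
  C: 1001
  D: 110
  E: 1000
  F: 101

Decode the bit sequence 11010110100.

Read left to right; each codeword is recognised as soon as it completes (prefix code):
  110→D | 101→F | 101→F | 0→A | 0→A
Decoded message: DFFAA

DFFAA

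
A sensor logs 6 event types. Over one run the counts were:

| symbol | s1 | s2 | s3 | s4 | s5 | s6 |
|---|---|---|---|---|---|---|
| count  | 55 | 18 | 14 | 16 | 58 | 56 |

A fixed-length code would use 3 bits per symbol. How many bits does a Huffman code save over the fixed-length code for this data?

139

Fixed-length: 3 bits × 217 symbols = 651 bits.
Huffman merges:
s3(14) + s4(16) → 30
s2(18) + 30 → 48
48 + s1(55) → 103
s6(56) + s5(58) → 114
103 + 114 → 217
Huffman total = 30 + 48 + 103 + 114 + 217 = 512 bits.
Saving = 651 − 512 = 139 bits.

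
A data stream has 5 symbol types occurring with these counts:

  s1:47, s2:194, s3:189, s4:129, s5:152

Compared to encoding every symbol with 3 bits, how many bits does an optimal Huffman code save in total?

Fixed-length: 3 bits × 711 symbols = 2133 bits.
Huffman merges:
merge s1(47) and s4(129): 176
merge s5(152) and 176: 328
merge s3(189) and s2(194): 383
merge 328 and 383: 711
Huffman total = 176 + 328 + 383 + 711 = 1598 bits.
Saving = 2133 − 1598 = 535 bits.

535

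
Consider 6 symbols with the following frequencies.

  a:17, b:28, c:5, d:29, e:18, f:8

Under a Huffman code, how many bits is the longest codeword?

Merge the two lowest-weight nodes at each step:
combine c(5), f(8) → 13
combine 13, a(17) → 30
combine e(18), b(28) → 46
combine d(29), 30 → 59
combine 46, 59 → 105
Maximum depth reached is 4.

4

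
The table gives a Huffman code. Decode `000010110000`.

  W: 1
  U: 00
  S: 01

Read left to right; each codeword is recognised as soon as it completes (prefix code):
  00→U | 00→U | 1→W | 01→S | 1→W | 00→U | 00→U
Decoded message: UUWSWUU

UUWSWUU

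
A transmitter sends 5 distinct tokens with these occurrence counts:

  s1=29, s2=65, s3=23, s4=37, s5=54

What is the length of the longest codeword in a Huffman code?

Merge the two lowest-weight nodes at each step:
s3(23) + s1(29) → 52
s4(37) + 52 → 89
s5(54) + s2(65) → 119
89 + 119 → 208
The first pair merged (s3, s1) ends up deepest, at depth 3.

3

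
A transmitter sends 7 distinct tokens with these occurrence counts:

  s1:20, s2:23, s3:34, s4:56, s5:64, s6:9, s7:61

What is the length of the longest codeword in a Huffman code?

5

Merge the two lowest-weight nodes at each step:
merge s6(9) and s1(20): 29
merge s2(23) and 29: 52
merge s3(34) and 52: 86
merge s4(56) and s7(61): 117
merge s5(64) and 86: 150
merge 117 and 150: 267
The first pair merged (s6, s1) ends up deepest, at depth 5.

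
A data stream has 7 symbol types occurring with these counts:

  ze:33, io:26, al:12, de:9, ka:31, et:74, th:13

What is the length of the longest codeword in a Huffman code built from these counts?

Merge the two lowest-weight nodes at each step:
merge de(9) and al(12): 21
merge th(13) and 21: 34
merge io(26) and ka(31): 57
merge ze(33) and 34: 67
merge 57 and 67: 124
merge et(74) and 124: 198
The rarest symbols sit at the bottom; the longest codeword is 5 bits.

5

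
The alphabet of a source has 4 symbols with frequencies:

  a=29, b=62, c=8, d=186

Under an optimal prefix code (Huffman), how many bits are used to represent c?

Huffman merges, smallest pair first:
combine c(8), a(29) → 37
combine 37, b(62) → 99
combine 99, d(186) → 285
The subtree containing c is merged 3 times, so code length = 3.

3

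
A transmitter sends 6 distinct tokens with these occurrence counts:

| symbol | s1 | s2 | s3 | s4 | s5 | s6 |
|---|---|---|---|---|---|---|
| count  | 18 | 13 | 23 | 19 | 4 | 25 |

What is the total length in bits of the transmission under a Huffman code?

Merge the two smallest weights repeatedly:
s5(4) + s2(13) → 17
17 + s1(18) → 35
s4(19) + s3(23) → 42
s6(25) + 35 → 60
42 + 60 → 102
The encoded length is the sum of every internal node's weight: 17 + 35 + 42 + 60 + 102 = 256 bits.

256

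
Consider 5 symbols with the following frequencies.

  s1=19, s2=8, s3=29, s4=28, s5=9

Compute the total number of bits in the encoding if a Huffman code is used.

Greedily combine the two least-frequent nodes:
s2(8) + s5(9) → 17
17 + s1(19) → 36
s4(28) + s3(29) → 57
36 + 57 → 93
Each symbol's bit-cost is frequency × depth; summing gives 203 bits (equivalently 17 + 36 + 57 + 93).

203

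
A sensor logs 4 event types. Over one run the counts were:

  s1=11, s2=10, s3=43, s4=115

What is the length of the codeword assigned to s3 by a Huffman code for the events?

2

Repeatedly merge the two smallest:
s2(10) + s1(11) → 21
21 + s3(43) → 64
64 + s4(115) → 179
The subtree containing s3 is merged 2 times, so code length = 2.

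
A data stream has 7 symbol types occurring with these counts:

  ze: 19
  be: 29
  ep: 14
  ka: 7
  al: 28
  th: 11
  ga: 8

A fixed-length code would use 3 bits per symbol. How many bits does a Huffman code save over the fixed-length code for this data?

42

Fixed-length: 3 bits × 116 symbols = 348 bits.
Huffman merges:
combine ka(7), ga(8) → 15
combine th(11), ep(14) → 25
combine 15, ze(19) → 34
combine 25, al(28) → 53
combine be(29), 34 → 63
combine 53, 63 → 116
Huffman total = 15 + 25 + 34 + 53 + 63 + 116 = 306 bits.
Saving = 348 − 306 = 42 bits.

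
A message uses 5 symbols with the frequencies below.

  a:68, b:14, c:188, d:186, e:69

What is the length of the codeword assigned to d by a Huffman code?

2

Build the tree from the bottom:
combine b(14), a(68) → 82
combine e(69), 82 → 151
combine 151, d(186) → 337
combine c(188), 337 → 525
The subtree containing d is merged 2 times, so code length = 2.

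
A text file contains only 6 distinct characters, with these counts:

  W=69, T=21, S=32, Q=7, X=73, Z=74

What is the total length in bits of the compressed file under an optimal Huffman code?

640

Merge the two smallest weights repeatedly:
merge Q(7) and T(21): 28
merge 28 and S(32): 60
merge 60 and W(69): 129
merge X(73) and Z(74): 147
merge 129 and 147: 276
Total encoded bits = sum of merged weights = 28 + 60 + 129 + 147 + 276 = 640.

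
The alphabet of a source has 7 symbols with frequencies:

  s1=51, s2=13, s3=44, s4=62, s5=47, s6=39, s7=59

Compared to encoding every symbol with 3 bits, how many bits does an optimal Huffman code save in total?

Fixed-length: 3 bits × 315 symbols = 945 bits.
Huffman merges:
combine s2(13), s6(39) → 52
combine s3(44), s5(47) → 91
combine s1(51), 52 → 103
combine s7(59), s4(62) → 121
combine 91, 103 → 194
combine 121, 194 → 315
Huffman total = 52 + 91 + 103 + 121 + 194 + 315 = 876 bits.
Saving = 945 − 876 = 69 bits.

69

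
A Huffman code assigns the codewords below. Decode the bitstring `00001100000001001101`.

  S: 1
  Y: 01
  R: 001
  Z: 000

ZYSZZYRSY

Read left to right; each codeword is recognised as soon as it completes (prefix code):
  000→Z | 01→Y | 1→S | 000→Z | 000→Z | 01→Y | 001→R | 1→S | 01→Y
Decoded message: ZYSZZYRSY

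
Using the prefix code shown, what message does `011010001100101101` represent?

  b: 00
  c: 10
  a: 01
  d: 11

accbdbcda

Read left to right; each codeword is recognised as soon as it completes (prefix code):
  01→a | 10→c | 10→c | 00→b | 11→d | 00→b | 10→c | 11→d | 01→a
Decoded message: accbdbcda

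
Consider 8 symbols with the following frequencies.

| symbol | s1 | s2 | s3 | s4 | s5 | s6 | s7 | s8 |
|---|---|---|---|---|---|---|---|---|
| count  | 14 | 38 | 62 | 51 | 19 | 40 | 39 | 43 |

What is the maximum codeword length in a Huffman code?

Merge the two lowest-weight nodes at each step:
combine s1(14), s5(19) → 33
combine 33, s2(38) → 71
combine s7(39), s6(40) → 79
combine s8(43), s4(51) → 94
combine s3(62), 71 → 133
combine 79, 94 → 173
combine 133, 173 → 306
The first pair merged (s1, s5) ends up deepest, at depth 4.

4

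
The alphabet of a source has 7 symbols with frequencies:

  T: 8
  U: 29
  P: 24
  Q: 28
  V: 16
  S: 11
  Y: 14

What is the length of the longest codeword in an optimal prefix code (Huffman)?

4

Merge the two lowest-weight nodes at each step:
T(8) + S(11) → 19
Y(14) + V(16) → 30
19 + P(24) → 43
Q(28) + U(29) → 57
30 + 43 → 73
57 + 73 → 130
The first pair merged (T, S) ends up deepest, at depth 4.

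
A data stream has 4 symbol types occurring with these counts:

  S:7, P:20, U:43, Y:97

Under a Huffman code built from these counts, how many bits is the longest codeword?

3

Merge the two lowest-weight nodes at each step:
S(7) + P(20) → 27
27 + U(43) → 70
70 + Y(97) → 167
Maximum depth reached is 3.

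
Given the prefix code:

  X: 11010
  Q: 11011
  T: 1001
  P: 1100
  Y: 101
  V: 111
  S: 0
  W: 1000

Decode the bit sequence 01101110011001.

Read left to right; each codeword is recognised as soon as it completes (prefix code):
  0→S | 11011→Q | 1001→T | 1001→T
Decoded message: SQTT

SQTT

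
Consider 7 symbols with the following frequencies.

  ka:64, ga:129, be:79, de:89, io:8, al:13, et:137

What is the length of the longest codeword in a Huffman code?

Merge the two lowest-weight nodes at each step:
io(8) + al(13) → 21
21 + ka(64) → 85
be(79) + 85 → 164
de(89) + ga(129) → 218
et(137) + 164 → 301
218 + 301 → 519
The rarest symbols sit at the bottom; the longest codeword is 5 bits.

5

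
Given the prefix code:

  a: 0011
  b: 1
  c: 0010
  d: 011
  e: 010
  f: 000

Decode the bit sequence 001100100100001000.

acefbf

Read left to right; each codeword is recognised as soon as it completes (prefix code):
  0011→a | 0010→c | 010→e | 000→f | 1→b | 000→f
Decoded message: acefbf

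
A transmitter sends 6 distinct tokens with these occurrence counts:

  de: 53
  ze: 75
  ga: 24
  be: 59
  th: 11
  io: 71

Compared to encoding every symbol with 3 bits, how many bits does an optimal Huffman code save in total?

Fixed-length: 3 bits × 293 symbols = 879 bits.
Huffman merges:
merge th(11) and ga(24): 35
merge 35 and de(53): 88
merge be(59) and io(71): 130
merge ze(75) and 88: 163
merge 130 and 163: 293
Huffman total = 35 + 88 + 130 + 163 + 293 = 709 bits.
Saving = 879 − 709 = 170 bits.

170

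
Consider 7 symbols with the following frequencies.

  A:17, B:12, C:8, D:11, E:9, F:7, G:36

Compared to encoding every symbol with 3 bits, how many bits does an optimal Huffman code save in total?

38

Fixed-length: 3 bits × 100 symbols = 300 bits.
Huffman merges:
merge F(7) and C(8): 15
merge E(9) and D(11): 20
merge B(12) and 15: 27
merge A(17) and 20: 37
merge 27 and G(36): 63
merge 37 and 63: 100
Huffman total = 15 + 20 + 27 + 37 + 63 + 100 = 262 bits.
Saving = 300 − 262 = 38 bits.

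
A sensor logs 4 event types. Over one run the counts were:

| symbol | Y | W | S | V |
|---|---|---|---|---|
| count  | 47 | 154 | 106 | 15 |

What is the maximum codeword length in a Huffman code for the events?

3

Merge the two lowest-weight nodes at each step:
combine V(15), Y(47) → 62
combine 62, S(106) → 168
combine W(154), 168 → 322
The rarest symbols sit at the bottom; the longest codeword is 3 bits.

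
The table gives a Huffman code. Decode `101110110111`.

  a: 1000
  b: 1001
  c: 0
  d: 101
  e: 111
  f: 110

dffe

Read left to right; each codeword is recognised as soon as it completes (prefix code):
  101→d | 110→f | 110→f | 111→e
Decoded message: dffe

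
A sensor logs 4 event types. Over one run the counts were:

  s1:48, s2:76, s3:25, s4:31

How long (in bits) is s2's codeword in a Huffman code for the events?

Build the tree from the bottom:
s3(25) + s4(31) → 56
s1(48) + 56 → 104
s2(76) + 104 → 180
s2 is a child of the root — depth 1, so its codeword is a single bit.

1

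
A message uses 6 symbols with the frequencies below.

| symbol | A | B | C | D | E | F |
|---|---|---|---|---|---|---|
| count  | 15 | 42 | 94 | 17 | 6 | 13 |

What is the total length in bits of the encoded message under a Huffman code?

Greedily combine the two least-frequent nodes:
E(6) + F(13) → 19
A(15) + D(17) → 32
19 + 32 → 51
B(42) + 51 → 93
93 + C(94) → 187
Total encoded bits = sum of merged weights = 19 + 32 + 51 + 93 + 187 = 382.

382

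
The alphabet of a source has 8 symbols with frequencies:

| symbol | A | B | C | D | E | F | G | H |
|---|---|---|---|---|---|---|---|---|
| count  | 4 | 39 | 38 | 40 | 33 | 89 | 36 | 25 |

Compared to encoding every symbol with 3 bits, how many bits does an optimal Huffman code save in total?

Fixed-length: 3 bits × 304 symbols = 912 bits.
Huffman merges:
merge A(4) and H(25): 29
merge 29 and E(33): 62
merge G(36) and C(38): 74
merge B(39) and D(40): 79
merge 62 and 74: 136
merge 79 and F(89): 168
merge 136 and 168: 304
Huffman total = 29 + 62 + 74 + 79 + 136 + 168 + 304 = 852 bits.
Saving = 912 − 852 = 60 bits.

60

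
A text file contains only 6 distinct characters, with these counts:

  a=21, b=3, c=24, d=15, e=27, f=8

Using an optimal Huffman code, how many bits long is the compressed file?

233

Build the Huffman tree bottom-up:
b(3) + f(8) → 11
11 + d(15) → 26
a(21) + c(24) → 45
26 + e(27) → 53
45 + 53 → 98
Each symbol's bit-cost is frequency × depth; summing gives 233 bits (equivalently 11 + 26 + 45 + 53 + 98).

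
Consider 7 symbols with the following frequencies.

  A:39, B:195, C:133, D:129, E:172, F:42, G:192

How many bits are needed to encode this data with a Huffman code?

2400

Merge the two smallest weights repeatedly:
A(39) + F(42) → 81
81 + D(129) → 210
C(133) + E(172) → 305
G(192) + B(195) → 387
210 + 305 → 515
387 + 515 → 902
Total encoded bits = sum of merged weights = 81 + 210 + 305 + 387 + 515 + 902 = 2400.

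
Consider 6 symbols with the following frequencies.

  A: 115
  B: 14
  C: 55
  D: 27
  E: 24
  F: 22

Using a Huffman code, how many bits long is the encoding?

Build the Huffman tree bottom-up:
B(14) + F(22) → 36
E(24) + D(27) → 51
36 + 51 → 87
C(55) + 87 → 142
A(115) + 142 → 257
Total encoded bits = sum of merged weights = 36 + 51 + 87 + 142 + 257 = 573.

573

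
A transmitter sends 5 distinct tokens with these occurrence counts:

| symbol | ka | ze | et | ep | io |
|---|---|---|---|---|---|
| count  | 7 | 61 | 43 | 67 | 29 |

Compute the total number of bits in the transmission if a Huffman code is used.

450

Greedily combine the two least-frequent nodes:
merge ka(7) and io(29): 36
merge 36 and et(43): 79
merge ze(61) and ep(67): 128
merge 79 and 128: 207
The encoded length is the sum of every internal node's weight: 36 + 79 + 128 + 207 = 450 bits.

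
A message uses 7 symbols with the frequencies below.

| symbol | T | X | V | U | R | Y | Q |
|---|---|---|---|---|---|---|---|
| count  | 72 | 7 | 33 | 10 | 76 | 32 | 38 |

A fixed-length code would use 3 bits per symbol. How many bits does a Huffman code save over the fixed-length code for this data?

131

Fixed-length: 3 bits × 268 symbols = 804 bits.
Huffman merges:
X(7) + U(10) → 17
17 + Y(32) → 49
V(33) + Q(38) → 71
49 + 71 → 120
T(72) + R(76) → 148
120 + 148 → 268
Huffman total = 17 + 49 + 71 + 120 + 148 + 268 = 673 bits.
Saving = 804 − 673 = 131 bits.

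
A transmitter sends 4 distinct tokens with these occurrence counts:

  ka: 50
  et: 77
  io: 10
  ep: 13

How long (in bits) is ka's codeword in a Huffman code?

Huffman merges, smallest pair first:
combine io(10), ep(13) → 23
combine 23, ka(50) → 73
combine 73, et(77) → 150
The subtree containing ka is merged 2 times, so code length = 2.

2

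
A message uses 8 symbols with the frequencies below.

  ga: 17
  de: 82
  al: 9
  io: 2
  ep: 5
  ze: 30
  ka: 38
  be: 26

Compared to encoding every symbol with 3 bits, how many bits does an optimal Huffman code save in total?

Fixed-length: 3 bits × 209 symbols = 627 bits.
Huffman merges:
merge io(2) and ep(5): 7
merge 7 and al(9): 16
merge 16 and ga(17): 33
merge be(26) and ze(30): 56
merge 33 and ka(38): 71
merge 56 and 71: 127
merge de(82) and 127: 209
Huffman total = 7 + 16 + 33 + 56 + 71 + 127 + 209 = 519 bits.
Saving = 627 − 519 = 108 bits.

108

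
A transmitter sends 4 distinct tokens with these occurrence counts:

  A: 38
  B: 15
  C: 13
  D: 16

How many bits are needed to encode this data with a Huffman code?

154

Build the Huffman tree bottom-up:
combine C(13), B(15) → 28
combine D(16), 28 → 44
combine A(38), 44 → 82
The encoded length is the sum of every internal node's weight: 28 + 44 + 82 = 154 bits.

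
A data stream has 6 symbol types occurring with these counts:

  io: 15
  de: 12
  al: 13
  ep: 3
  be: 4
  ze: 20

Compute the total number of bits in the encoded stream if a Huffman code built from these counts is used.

Merge the two smallest weights repeatedly:
merge ep(3) and be(4): 7
merge 7 and de(12): 19
merge al(13) and io(15): 28
merge 19 and ze(20): 39
merge 28 and 39: 67
Each symbol's bit-cost is frequency × depth; summing gives 160 bits (equivalently 7 + 19 + 28 + 39 + 67).

160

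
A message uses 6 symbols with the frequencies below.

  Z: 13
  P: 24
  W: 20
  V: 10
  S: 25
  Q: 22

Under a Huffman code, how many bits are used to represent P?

2

Huffman merges, smallest pair first:
merge V(10) and Z(13): 23
merge W(20) and Q(22): 42
merge 23 and P(24): 47
merge S(25) and 42: 67
merge 47 and 67: 114
The subtree containing P is merged 2 times, so code length = 2.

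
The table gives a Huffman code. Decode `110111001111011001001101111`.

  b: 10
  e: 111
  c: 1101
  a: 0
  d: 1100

cdebdbace

Read left to right; each codeword is recognised as soon as it completes (prefix code):
  1101→c | 1100→d | 111→e | 10→b | 1100→d | 10→b | 0→a | 1101→c | 111→e
Decoded message: cdebdbace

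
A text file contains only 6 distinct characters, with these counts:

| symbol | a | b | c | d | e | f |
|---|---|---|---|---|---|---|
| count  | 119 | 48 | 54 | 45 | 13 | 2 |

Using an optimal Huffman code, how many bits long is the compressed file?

620

Greedily combine the two least-frequent nodes:
f(2) + e(13) → 15
15 + d(45) → 60
b(48) + c(54) → 102
60 + 102 → 162
a(119) + 162 → 281
The encoded length is the sum of every internal node's weight: 15 + 60 + 102 + 162 + 281 = 620 bits.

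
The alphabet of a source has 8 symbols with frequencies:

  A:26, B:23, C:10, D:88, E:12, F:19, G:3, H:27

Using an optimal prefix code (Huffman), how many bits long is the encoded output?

Merge the two smallest weights repeatedly:
combine G(3), C(10) → 13
combine E(12), 13 → 25
combine F(19), B(23) → 42
combine 25, A(26) → 51
combine H(27), 42 → 69
combine 51, 69 → 120
combine D(88), 120 → 208
Total encoded bits = sum of merged weights = 13 + 25 + 42 + 51 + 69 + 120 + 208 = 528.

528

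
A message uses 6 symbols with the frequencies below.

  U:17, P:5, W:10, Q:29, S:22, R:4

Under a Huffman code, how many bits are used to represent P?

Repeatedly merge the two smallest:
combine R(4), P(5) → 9
combine 9, W(10) → 19
combine U(17), 19 → 36
combine S(22), Q(29) → 51
combine 36, 51 → 87
The subtree containing P is merged 4 times, so code length = 4.

4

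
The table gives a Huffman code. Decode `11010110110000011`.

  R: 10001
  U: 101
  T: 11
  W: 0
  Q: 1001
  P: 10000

Read left to right; each codeword is recognised as soon as it completes (prefix code):
  11→T | 0→W | 101→U | 101→U | 10000→P | 0→W | 11→T
Decoded message: TWUUPWT

TWUUPWT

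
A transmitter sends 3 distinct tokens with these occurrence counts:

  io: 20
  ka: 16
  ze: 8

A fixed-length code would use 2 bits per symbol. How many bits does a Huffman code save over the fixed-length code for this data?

20

Fixed-length: 2 bits × 44 symbols = 88 bits.
Huffman merges:
merge ze(8) and ka(16): 24
merge io(20) and 24: 44
Huffman total = 24 + 44 = 68 bits.
Saving = 88 − 68 = 20 bits.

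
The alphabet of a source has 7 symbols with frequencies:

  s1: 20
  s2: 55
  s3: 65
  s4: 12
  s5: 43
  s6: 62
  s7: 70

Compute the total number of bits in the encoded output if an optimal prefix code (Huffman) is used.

Build the Huffman tree bottom-up:
s4(12) + s1(20) → 32
32 + s5(43) → 75
s2(55) + s6(62) → 117
s3(65) + s7(70) → 135
75 + 117 → 192
135 + 192 → 327
The encoded length is the sum of every internal node's weight: 32 + 75 + 117 + 135 + 192 + 327 = 878 bits.

878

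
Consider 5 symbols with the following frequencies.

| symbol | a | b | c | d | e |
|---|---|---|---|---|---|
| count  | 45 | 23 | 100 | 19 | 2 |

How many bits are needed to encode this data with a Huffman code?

Merge the two smallest weights repeatedly:
e(2) + d(19) → 21
21 + b(23) → 44
44 + a(45) → 89
89 + c(100) → 189
The encoded length is the sum of every internal node's weight: 21 + 44 + 89 + 189 = 343 bits.

343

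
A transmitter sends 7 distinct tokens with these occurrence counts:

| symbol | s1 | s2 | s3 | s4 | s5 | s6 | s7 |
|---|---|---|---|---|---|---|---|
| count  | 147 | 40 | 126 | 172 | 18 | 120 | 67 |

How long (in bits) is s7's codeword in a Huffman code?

Huffman merges, smallest pair first:
s5(18) + s2(40) → 58
58 + s7(67) → 125
s6(120) + 125 → 245
s3(126) + s1(147) → 273
s4(172) + 245 → 417
273 + 417 → 690
s7 sits 4 levels below the root, so its codeword is 4 bits.

4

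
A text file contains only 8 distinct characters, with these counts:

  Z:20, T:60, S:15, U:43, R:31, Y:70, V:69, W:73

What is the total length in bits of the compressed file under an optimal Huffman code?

1101

Greedily combine the two least-frequent nodes:
combine S(15), Z(20) → 35
combine R(31), 35 → 66
combine U(43), T(60) → 103
combine 66, V(69) → 135
combine Y(70), W(73) → 143
combine 103, 135 → 238
combine 143, 238 → 381
The encoded length is the sum of every internal node's weight: 35 + 66 + 103 + 135 + 143 + 238 + 381 = 1101 bits.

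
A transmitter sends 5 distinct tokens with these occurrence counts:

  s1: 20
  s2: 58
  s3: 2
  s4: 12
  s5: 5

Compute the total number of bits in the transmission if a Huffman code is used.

162

Build the Huffman tree bottom-up:
merge s3(2) and s5(5): 7
merge 7 and s4(12): 19
merge 19 and s1(20): 39
merge 39 and s2(58): 97
The encoded length is the sum of every internal node's weight: 7 + 19 + 39 + 97 = 162 bits.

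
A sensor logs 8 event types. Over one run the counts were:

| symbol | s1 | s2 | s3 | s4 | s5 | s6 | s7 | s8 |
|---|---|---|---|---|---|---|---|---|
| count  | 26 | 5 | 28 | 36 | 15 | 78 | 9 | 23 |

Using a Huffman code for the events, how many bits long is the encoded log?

589

Build the Huffman tree bottom-up:
s2(5) + s7(9) → 14
14 + s5(15) → 29
s8(23) + s1(26) → 49
s3(28) + 29 → 57
s4(36) + 49 → 85
57 + s6(78) → 135
85 + 135 → 220
Each symbol's bit-cost is frequency × depth; summing gives 589 bits (equivalently 14 + 29 + 49 + 57 + 85 + 135 + 220).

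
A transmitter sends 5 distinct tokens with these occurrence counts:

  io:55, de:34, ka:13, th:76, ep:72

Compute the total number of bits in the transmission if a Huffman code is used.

Greedily combine the two least-frequent nodes:
merge ka(13) and de(34): 47
merge 47 and io(55): 102
merge ep(72) and th(76): 148
merge 102 and 148: 250
Each symbol's bit-cost is frequency × depth; summing gives 547 bits (equivalently 47 + 102 + 148 + 250).

547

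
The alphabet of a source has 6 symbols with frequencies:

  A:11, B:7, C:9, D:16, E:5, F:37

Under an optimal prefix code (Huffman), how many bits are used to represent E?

4

Build the tree from the bottom:
combine E(5), B(7) → 12
combine C(9), A(11) → 20
combine 12, D(16) → 28
combine 20, 28 → 48
combine F(37), 48 → 85
The subtree containing E is merged 4 times, so code length = 4.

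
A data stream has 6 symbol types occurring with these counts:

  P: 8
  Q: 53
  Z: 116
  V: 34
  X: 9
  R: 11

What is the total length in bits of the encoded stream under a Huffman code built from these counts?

453

Build the Huffman tree bottom-up:
combine P(8), X(9) → 17
combine R(11), 17 → 28
combine 28, V(34) → 62
combine Q(53), 62 → 115
combine 115, Z(116) → 231
Each symbol's bit-cost is frequency × depth; summing gives 453 bits (equivalently 17 + 28 + 62 + 115 + 231).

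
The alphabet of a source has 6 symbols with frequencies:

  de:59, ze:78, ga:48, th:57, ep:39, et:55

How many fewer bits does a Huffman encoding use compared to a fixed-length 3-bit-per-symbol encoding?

Fixed-length: 3 bits × 336 symbols = 1008 bits.
Huffman merges:
merge ep(39) and ga(48): 87
merge et(55) and th(57): 112
merge de(59) and ze(78): 137
merge 87 and 112: 199
merge 137 and 199: 336
Huffman total = 87 + 112 + 137 + 199 + 336 = 871 bits.
Saving = 1008 − 871 = 137 bits.

137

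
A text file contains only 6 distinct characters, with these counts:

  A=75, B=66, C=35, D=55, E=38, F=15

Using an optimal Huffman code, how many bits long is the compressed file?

Merge the two smallest weights repeatedly:
combine F(15), C(35) → 50
combine E(38), 50 → 88
combine D(55), B(66) → 121
combine A(75), 88 → 163
combine 121, 163 → 284
The encoded length is the sum of every internal node's weight: 50 + 88 + 121 + 163 + 284 = 706 bits.

706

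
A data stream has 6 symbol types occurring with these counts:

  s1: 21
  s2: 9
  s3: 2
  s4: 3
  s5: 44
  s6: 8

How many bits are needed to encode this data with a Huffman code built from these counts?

170

Merge the two smallest weights repeatedly:
merge s3(2) and s4(3): 5
merge 5 and s6(8): 13
merge s2(9) and 13: 22
merge s1(21) and 22: 43
merge 43 and s5(44): 87
Each symbol's bit-cost is frequency × depth; summing gives 170 bits (equivalently 5 + 13 + 22 + 43 + 87).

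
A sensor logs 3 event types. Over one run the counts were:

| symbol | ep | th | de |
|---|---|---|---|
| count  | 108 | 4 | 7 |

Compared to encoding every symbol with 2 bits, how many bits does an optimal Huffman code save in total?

Fixed-length: 2 bits × 119 symbols = 238 bits.
Huffman merges:
combine th(4), de(7) → 11
combine 11, ep(108) → 119
Huffman total = 11 + 119 = 130 bits.
Saving = 238 − 130 = 108 bits.

108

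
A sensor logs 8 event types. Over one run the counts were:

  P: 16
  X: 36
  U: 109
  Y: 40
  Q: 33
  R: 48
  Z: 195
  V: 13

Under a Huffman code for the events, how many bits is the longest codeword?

Merge the two lowest-weight nodes at each step:
V(13) + P(16) → 29
29 + Q(33) → 62
X(36) + Y(40) → 76
R(48) + 62 → 110
76 + U(109) → 185
110 + 185 → 295
Z(195) + 295 → 490
The first pair merged (V, P) ends up deepest, at depth 5.

5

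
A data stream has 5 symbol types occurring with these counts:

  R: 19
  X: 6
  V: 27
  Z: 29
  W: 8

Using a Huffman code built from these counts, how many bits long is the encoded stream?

Greedily combine the two least-frequent nodes:
merge X(6) and W(8): 14
merge 14 and R(19): 33
merge V(27) and Z(29): 56
merge 33 and 56: 89
Total encoded bits = sum of merged weights = 14 + 33 + 56 + 89 = 192.

192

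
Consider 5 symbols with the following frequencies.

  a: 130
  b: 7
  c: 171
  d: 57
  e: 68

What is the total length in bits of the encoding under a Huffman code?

Merge the two smallest weights repeatedly:
merge b(7) and d(57): 64
merge 64 and e(68): 132
merge a(130) and 132: 262
merge c(171) and 262: 433
The encoded length is the sum of every internal node's weight: 64 + 132 + 262 + 433 = 891 bits.

891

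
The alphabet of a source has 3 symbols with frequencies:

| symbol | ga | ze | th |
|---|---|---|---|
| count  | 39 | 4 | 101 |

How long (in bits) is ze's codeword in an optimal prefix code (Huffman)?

2

Huffman merges, smallest pair first:
ze(4) + ga(39) → 43
43 + th(101) → 144
ze sits 2 levels below the root, so its codeword is 2 bits.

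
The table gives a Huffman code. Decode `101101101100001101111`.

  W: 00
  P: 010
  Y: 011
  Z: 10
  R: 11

ZRYYWWRYR

Read left to right; each codeword is recognised as soon as it completes (prefix code):
  10→Z | 11→R | 011→Y | 011→Y | 00→W | 00→W | 11→R | 011→Y | 11→R
Decoded message: ZRYYWWRYR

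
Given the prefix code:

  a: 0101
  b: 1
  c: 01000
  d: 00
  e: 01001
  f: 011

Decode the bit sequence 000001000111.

ddcbbb

Read left to right; each codeword is recognised as soon as it completes (prefix code):
  00→d | 00→d | 01000→c | 1→b | 1→b | 1→b
Decoded message: ddcbbb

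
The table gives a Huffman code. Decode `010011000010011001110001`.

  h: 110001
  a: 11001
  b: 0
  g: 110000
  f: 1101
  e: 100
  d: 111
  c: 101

Read left to right; each codeword is recognised as soon as it completes (prefix code):
  0→b | 100→e | 110000→g | 100→e | 11001→a | 110001→h
Decoded message: begeah

begeah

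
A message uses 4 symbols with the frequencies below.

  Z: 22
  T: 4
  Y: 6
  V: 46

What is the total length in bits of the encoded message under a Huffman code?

Build the Huffman tree bottom-up:
T(4) + Y(6) → 10
10 + Z(22) → 32
32 + V(46) → 78
Each symbol's bit-cost is frequency × depth; summing gives 120 bits (equivalently 10 + 32 + 78).

120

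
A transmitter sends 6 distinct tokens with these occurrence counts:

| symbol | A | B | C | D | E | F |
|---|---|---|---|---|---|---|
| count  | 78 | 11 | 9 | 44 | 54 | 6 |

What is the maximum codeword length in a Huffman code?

Merge the two lowest-weight nodes at each step:
combine F(6), C(9) → 15
combine B(11), 15 → 26
combine 26, D(44) → 70
combine E(54), 70 → 124
combine A(78), 124 → 202
Maximum depth reached is 5.

5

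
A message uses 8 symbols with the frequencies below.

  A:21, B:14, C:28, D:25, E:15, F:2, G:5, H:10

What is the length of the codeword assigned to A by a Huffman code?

3

Repeatedly merge the two smallest:
merge F(2) and G(5): 7
merge 7 and H(10): 17
merge B(14) and E(15): 29
merge 17 and A(21): 38
merge D(25) and C(28): 53
merge 29 and 38: 67
merge 53 and 67: 120
The subtree containing A is merged 3 times, so code length = 3.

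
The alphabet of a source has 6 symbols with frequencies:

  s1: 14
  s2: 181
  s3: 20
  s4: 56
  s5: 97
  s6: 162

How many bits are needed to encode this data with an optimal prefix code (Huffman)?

1184

Merge the two smallest weights repeatedly:
merge s1(14) and s3(20): 34
merge 34 and s4(56): 90
merge 90 and s5(97): 187
merge s6(162) and s2(181): 343
merge 187 and 343: 530
The encoded length is the sum of every internal node's weight: 34 + 90 + 187 + 343 + 530 = 1184 bits.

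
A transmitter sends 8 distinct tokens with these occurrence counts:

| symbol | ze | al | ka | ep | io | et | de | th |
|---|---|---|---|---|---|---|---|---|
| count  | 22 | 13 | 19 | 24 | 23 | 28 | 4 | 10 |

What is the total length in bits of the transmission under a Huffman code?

415

Merge the two smallest weights repeatedly:
de(4) + th(10) → 14
al(13) + 14 → 27
ka(19) + ze(22) → 41
io(23) + ep(24) → 47
27 + et(28) → 55
41 + 47 → 88
55 + 88 → 143
Each symbol's bit-cost is frequency × depth; summing gives 415 bits (equivalently 14 + 27 + 41 + 47 + 55 + 88 + 143).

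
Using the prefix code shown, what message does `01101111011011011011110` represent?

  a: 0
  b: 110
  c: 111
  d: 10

abcdbbbcd

Read left to right; each codeword is recognised as soon as it completes (prefix code):
  0→a | 110→b | 111→c | 10→d | 110→b | 110→b | 110→b | 111→c | 10→d
Decoded message: abcdbbbcd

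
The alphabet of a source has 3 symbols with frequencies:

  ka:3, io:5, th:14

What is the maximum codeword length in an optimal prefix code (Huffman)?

Merge the two lowest-weight nodes at each step:
combine ka(3), io(5) → 8
combine 8, th(14) → 22
The rarest symbols sit at the bottom; the longest codeword is 2 bits.

2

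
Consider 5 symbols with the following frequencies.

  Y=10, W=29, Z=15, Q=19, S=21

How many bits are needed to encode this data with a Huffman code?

Merge the two smallest weights repeatedly:
merge Y(10) and Z(15): 25
merge Q(19) and S(21): 40
merge 25 and W(29): 54
merge 40 and 54: 94
Total encoded bits = sum of merged weights = 25 + 40 + 54 + 94 = 213.

213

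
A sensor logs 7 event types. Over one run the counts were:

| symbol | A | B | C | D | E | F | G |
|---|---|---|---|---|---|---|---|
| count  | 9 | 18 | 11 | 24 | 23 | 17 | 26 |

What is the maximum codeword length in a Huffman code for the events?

4

Merge the two lowest-weight nodes at each step:
merge A(9) and C(11): 20
merge F(17) and B(18): 35
merge 20 and E(23): 43
merge D(24) and G(26): 50
merge 35 and 43: 78
merge 50 and 78: 128
Maximum depth reached is 4.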